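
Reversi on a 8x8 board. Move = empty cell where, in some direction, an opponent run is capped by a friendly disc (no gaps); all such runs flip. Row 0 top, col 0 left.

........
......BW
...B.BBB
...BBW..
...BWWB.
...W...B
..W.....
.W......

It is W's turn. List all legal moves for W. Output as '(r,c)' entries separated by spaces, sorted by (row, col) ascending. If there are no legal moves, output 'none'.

(0,5): no bracket -> illegal
(0,6): no bracket -> illegal
(0,7): no bracket -> illegal
(1,2): flips 2 -> legal
(1,3): flips 3 -> legal
(1,4): no bracket -> illegal
(1,5): flips 2 -> legal
(2,2): flips 1 -> legal
(2,4): flips 1 -> legal
(3,2): flips 2 -> legal
(3,6): no bracket -> illegal
(3,7): flips 1 -> legal
(4,2): flips 1 -> legal
(4,7): flips 1 -> legal
(5,2): no bracket -> illegal
(5,4): no bracket -> illegal
(5,5): no bracket -> illegal
(5,6): no bracket -> illegal
(6,6): no bracket -> illegal
(6,7): no bracket -> illegal

Answer: (1,2) (1,3) (1,5) (2,2) (2,4) (3,2) (3,7) (4,2) (4,7)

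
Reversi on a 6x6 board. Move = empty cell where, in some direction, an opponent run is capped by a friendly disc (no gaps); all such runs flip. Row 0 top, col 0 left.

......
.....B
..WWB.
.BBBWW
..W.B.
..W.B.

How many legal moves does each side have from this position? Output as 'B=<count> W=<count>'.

Answer: B=7 W=10

Derivation:
-- B to move --
(1,1): flips 1 -> legal
(1,2): flips 1 -> legal
(1,3): flips 2 -> legal
(1,4): flips 1 -> legal
(2,1): flips 2 -> legal
(2,5): no bracket -> illegal
(4,1): no bracket -> illegal
(4,3): no bracket -> illegal
(4,5): no bracket -> illegal
(5,1): flips 1 -> legal
(5,3): flips 1 -> legal
B mobility = 7
-- W to move --
(0,4): no bracket -> illegal
(0,5): no bracket -> illegal
(1,3): flips 1 -> legal
(1,4): flips 1 -> legal
(2,0): flips 1 -> legal
(2,1): no bracket -> illegal
(2,5): flips 1 -> legal
(3,0): flips 3 -> legal
(4,0): flips 1 -> legal
(4,1): flips 1 -> legal
(4,3): flips 1 -> legal
(4,5): no bracket -> illegal
(5,3): flips 1 -> legal
(5,5): flips 2 -> legal
W mobility = 10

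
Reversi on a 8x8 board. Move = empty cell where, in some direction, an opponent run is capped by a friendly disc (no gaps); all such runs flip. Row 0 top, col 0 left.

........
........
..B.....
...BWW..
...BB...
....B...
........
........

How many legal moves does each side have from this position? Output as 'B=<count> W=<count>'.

-- B to move --
(2,3): no bracket -> illegal
(2,4): flips 1 -> legal
(2,5): flips 1 -> legal
(2,6): flips 1 -> legal
(3,6): flips 2 -> legal
(4,5): no bracket -> illegal
(4,6): no bracket -> illegal
B mobility = 4
-- W to move --
(1,1): no bracket -> illegal
(1,2): no bracket -> illegal
(1,3): no bracket -> illegal
(2,1): no bracket -> illegal
(2,3): no bracket -> illegal
(2,4): no bracket -> illegal
(3,1): no bracket -> illegal
(3,2): flips 1 -> legal
(4,2): no bracket -> illegal
(4,5): no bracket -> illegal
(5,2): flips 1 -> legal
(5,3): flips 1 -> legal
(5,5): no bracket -> illegal
(6,3): no bracket -> illegal
(6,4): flips 2 -> legal
(6,5): no bracket -> illegal
W mobility = 4

Answer: B=4 W=4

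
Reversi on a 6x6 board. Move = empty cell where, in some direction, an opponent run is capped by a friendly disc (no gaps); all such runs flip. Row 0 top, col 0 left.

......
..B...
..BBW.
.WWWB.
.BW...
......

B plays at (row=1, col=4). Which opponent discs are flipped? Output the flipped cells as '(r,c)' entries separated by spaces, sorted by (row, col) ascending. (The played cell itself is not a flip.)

Dir NW: first cell '.' (not opp) -> no flip
Dir N: first cell '.' (not opp) -> no flip
Dir NE: first cell '.' (not opp) -> no flip
Dir W: first cell '.' (not opp) -> no flip
Dir E: first cell '.' (not opp) -> no flip
Dir SW: first cell 'B' (not opp) -> no flip
Dir S: opp run (2,4) capped by B -> flip
Dir SE: first cell '.' (not opp) -> no flip

Answer: (2,4)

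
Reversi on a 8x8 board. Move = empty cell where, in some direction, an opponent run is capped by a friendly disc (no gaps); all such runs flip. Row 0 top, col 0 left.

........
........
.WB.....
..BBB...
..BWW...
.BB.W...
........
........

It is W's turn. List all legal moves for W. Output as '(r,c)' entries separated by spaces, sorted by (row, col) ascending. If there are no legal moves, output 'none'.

Answer: (1,1) (2,3) (2,4) (2,5) (4,1) (6,1)

Derivation:
(1,1): flips 2 -> legal
(1,2): no bracket -> illegal
(1,3): no bracket -> illegal
(2,3): flips 2 -> legal
(2,4): flips 1 -> legal
(2,5): flips 1 -> legal
(3,1): no bracket -> illegal
(3,5): no bracket -> illegal
(4,0): no bracket -> illegal
(4,1): flips 1 -> legal
(4,5): no bracket -> illegal
(5,0): no bracket -> illegal
(5,3): no bracket -> illegal
(6,0): no bracket -> illegal
(6,1): flips 1 -> legal
(6,2): no bracket -> illegal
(6,3): no bracket -> illegal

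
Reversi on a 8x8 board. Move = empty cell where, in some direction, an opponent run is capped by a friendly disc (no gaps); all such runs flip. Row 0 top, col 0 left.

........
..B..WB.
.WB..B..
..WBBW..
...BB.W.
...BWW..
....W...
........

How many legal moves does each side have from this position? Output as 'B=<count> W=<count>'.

-- B to move --
(0,4): no bracket -> illegal
(0,5): flips 1 -> legal
(0,6): no bracket -> illegal
(1,0): flips 2 -> legal
(1,1): no bracket -> illegal
(1,4): flips 1 -> legal
(2,0): flips 1 -> legal
(2,3): no bracket -> illegal
(2,4): no bracket -> illegal
(2,6): flips 1 -> legal
(3,0): flips 1 -> legal
(3,1): flips 1 -> legal
(3,6): flips 1 -> legal
(3,7): no bracket -> illegal
(4,1): no bracket -> illegal
(4,2): flips 1 -> legal
(4,5): flips 1 -> legal
(4,7): no bracket -> illegal
(5,6): flips 2 -> legal
(5,7): no bracket -> illegal
(6,3): no bracket -> illegal
(6,5): flips 1 -> legal
(6,6): flips 1 -> legal
(7,3): no bracket -> illegal
(7,4): flips 2 -> legal
(7,5): flips 1 -> legal
B mobility = 15
-- W to move --
(0,1): no bracket -> illegal
(0,2): flips 2 -> legal
(0,3): flips 1 -> legal
(0,5): no bracket -> illegal
(0,6): no bracket -> illegal
(0,7): no bracket -> illegal
(1,1): flips 3 -> legal
(1,3): no bracket -> illegal
(1,4): no bracket -> illegal
(1,7): flips 1 -> legal
(2,3): flips 1 -> legal
(2,4): flips 2 -> legal
(2,6): no bracket -> illegal
(2,7): no bracket -> illegal
(3,1): no bracket -> illegal
(3,6): no bracket -> illegal
(4,2): flips 1 -> legal
(4,5): no bracket -> illegal
(5,2): flips 1 -> legal
(6,2): flips 2 -> legal
(6,3): no bracket -> illegal
W mobility = 9

Answer: B=15 W=9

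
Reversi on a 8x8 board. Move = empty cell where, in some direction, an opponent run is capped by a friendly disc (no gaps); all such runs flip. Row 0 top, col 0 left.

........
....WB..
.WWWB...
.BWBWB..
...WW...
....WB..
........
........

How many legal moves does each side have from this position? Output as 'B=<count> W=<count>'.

-- B to move --
(0,3): no bracket -> illegal
(0,4): flips 1 -> legal
(0,5): no bracket -> illegal
(1,0): no bracket -> illegal
(1,1): flips 2 -> legal
(1,2): no bracket -> illegal
(1,3): flips 3 -> legal
(2,0): flips 3 -> legal
(2,5): no bracket -> illegal
(3,0): no bracket -> illegal
(4,1): no bracket -> illegal
(4,2): no bracket -> illegal
(4,5): no bracket -> illegal
(5,2): no bracket -> illegal
(5,3): flips 3 -> legal
(6,3): no bracket -> illegal
(6,4): flips 3 -> legal
(6,5): no bracket -> illegal
B mobility = 6
-- W to move --
(0,4): no bracket -> illegal
(0,5): no bracket -> illegal
(0,6): no bracket -> illegal
(1,3): no bracket -> illegal
(1,6): flips 1 -> legal
(2,0): no bracket -> illegal
(2,5): flips 1 -> legal
(2,6): flips 1 -> legal
(3,0): flips 1 -> legal
(3,6): flips 1 -> legal
(4,0): flips 1 -> legal
(4,1): flips 1 -> legal
(4,2): no bracket -> illegal
(4,5): no bracket -> illegal
(4,6): no bracket -> illegal
(5,6): flips 1 -> legal
(6,4): no bracket -> illegal
(6,5): no bracket -> illegal
(6,6): flips 1 -> legal
W mobility = 9

Answer: B=6 W=9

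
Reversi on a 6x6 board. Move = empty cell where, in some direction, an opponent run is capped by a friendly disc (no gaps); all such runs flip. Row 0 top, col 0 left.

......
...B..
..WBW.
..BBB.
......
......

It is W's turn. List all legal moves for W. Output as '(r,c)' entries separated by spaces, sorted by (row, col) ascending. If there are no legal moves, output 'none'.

(0,2): flips 1 -> legal
(0,3): no bracket -> illegal
(0,4): flips 1 -> legal
(1,2): no bracket -> illegal
(1,4): no bracket -> illegal
(2,1): no bracket -> illegal
(2,5): no bracket -> illegal
(3,1): no bracket -> illegal
(3,5): no bracket -> illegal
(4,1): no bracket -> illegal
(4,2): flips 2 -> legal
(4,3): no bracket -> illegal
(4,4): flips 2 -> legal
(4,5): no bracket -> illegal

Answer: (0,2) (0,4) (4,2) (4,4)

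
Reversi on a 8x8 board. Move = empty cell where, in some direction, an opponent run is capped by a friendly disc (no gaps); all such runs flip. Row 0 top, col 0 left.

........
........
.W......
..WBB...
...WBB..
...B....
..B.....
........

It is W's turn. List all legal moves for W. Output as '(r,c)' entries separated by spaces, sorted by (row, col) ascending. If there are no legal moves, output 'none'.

(2,2): no bracket -> illegal
(2,3): flips 1 -> legal
(2,4): no bracket -> illegal
(2,5): flips 1 -> legal
(3,5): flips 2 -> legal
(3,6): no bracket -> illegal
(4,2): no bracket -> illegal
(4,6): flips 2 -> legal
(5,1): no bracket -> illegal
(5,2): no bracket -> illegal
(5,4): no bracket -> illegal
(5,5): no bracket -> illegal
(5,6): no bracket -> illegal
(6,1): no bracket -> illegal
(6,3): flips 1 -> legal
(6,4): no bracket -> illegal
(7,1): no bracket -> illegal
(7,2): no bracket -> illegal
(7,3): no bracket -> illegal

Answer: (2,3) (2,5) (3,5) (4,6) (6,3)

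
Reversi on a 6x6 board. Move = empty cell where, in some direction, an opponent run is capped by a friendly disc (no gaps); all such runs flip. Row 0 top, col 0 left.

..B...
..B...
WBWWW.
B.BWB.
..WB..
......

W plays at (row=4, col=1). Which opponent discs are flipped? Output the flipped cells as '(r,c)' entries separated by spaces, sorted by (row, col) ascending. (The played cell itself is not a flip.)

Answer: (3,2)

Derivation:
Dir NW: opp run (3,0), next=edge -> no flip
Dir N: first cell '.' (not opp) -> no flip
Dir NE: opp run (3,2) capped by W -> flip
Dir W: first cell '.' (not opp) -> no flip
Dir E: first cell 'W' (not opp) -> no flip
Dir SW: first cell '.' (not opp) -> no flip
Dir S: first cell '.' (not opp) -> no flip
Dir SE: first cell '.' (not opp) -> no flip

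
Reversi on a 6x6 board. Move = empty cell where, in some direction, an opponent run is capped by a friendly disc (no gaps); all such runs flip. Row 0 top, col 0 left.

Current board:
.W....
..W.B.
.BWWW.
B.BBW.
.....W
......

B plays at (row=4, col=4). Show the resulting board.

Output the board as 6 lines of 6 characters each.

Answer: .W....
..W.B.
.BWWB.
B.BBB.
....BW
......

Derivation:
Place B at (4,4); scan 8 dirs for brackets.
Dir NW: first cell 'B' (not opp) -> no flip
Dir N: opp run (3,4) (2,4) capped by B -> flip
Dir NE: first cell '.' (not opp) -> no flip
Dir W: first cell '.' (not opp) -> no flip
Dir E: opp run (4,5), next=edge -> no flip
Dir SW: first cell '.' (not opp) -> no flip
Dir S: first cell '.' (not opp) -> no flip
Dir SE: first cell '.' (not opp) -> no flip
All flips: (2,4) (3,4)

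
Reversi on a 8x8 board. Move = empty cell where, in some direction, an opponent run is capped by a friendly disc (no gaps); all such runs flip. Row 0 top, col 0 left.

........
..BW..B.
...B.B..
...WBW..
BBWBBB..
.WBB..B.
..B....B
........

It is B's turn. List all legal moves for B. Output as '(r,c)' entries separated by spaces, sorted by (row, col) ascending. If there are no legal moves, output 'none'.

(0,2): no bracket -> illegal
(0,3): flips 1 -> legal
(0,4): no bracket -> illegal
(1,4): flips 1 -> legal
(2,2): flips 1 -> legal
(2,4): no bracket -> illegal
(2,6): flips 1 -> legal
(3,1): flips 1 -> legal
(3,2): flips 2 -> legal
(3,6): flips 1 -> legal
(4,6): no bracket -> illegal
(5,0): flips 1 -> legal
(6,0): no bracket -> illegal
(6,1): flips 1 -> legal

Answer: (0,3) (1,4) (2,2) (2,6) (3,1) (3,2) (3,6) (5,0) (6,1)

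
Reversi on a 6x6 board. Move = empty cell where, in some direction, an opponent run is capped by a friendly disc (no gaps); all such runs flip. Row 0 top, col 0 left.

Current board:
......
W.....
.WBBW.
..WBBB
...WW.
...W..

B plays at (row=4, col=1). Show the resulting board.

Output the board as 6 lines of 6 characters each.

Answer: ......
W.....
.WBBW.
..BBBB
.B.WW.
...W..

Derivation:
Place B at (4,1); scan 8 dirs for brackets.
Dir NW: first cell '.' (not opp) -> no flip
Dir N: first cell '.' (not opp) -> no flip
Dir NE: opp run (3,2) capped by B -> flip
Dir W: first cell '.' (not opp) -> no flip
Dir E: first cell '.' (not opp) -> no flip
Dir SW: first cell '.' (not opp) -> no flip
Dir S: first cell '.' (not opp) -> no flip
Dir SE: first cell '.' (not opp) -> no flip
All flips: (3,2)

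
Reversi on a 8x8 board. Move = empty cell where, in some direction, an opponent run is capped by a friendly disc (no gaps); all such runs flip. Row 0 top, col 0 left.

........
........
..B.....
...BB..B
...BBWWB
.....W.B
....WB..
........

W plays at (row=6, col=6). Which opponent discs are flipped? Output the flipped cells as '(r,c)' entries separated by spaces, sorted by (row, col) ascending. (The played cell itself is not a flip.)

Answer: (6,5)

Derivation:
Dir NW: first cell 'W' (not opp) -> no flip
Dir N: first cell '.' (not opp) -> no flip
Dir NE: opp run (5,7), next=edge -> no flip
Dir W: opp run (6,5) capped by W -> flip
Dir E: first cell '.' (not opp) -> no flip
Dir SW: first cell '.' (not opp) -> no flip
Dir S: first cell '.' (not opp) -> no flip
Dir SE: first cell '.' (not opp) -> no flip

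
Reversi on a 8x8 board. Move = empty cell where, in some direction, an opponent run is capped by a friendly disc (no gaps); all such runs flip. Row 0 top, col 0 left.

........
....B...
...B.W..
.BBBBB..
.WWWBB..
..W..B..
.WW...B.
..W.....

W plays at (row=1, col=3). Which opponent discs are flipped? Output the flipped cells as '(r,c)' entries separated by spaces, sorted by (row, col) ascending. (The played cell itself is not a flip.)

Answer: (2,3) (3,3)

Derivation:
Dir NW: first cell '.' (not opp) -> no flip
Dir N: first cell '.' (not opp) -> no flip
Dir NE: first cell '.' (not opp) -> no flip
Dir W: first cell '.' (not opp) -> no flip
Dir E: opp run (1,4), next='.' -> no flip
Dir SW: first cell '.' (not opp) -> no flip
Dir S: opp run (2,3) (3,3) capped by W -> flip
Dir SE: first cell '.' (not opp) -> no flip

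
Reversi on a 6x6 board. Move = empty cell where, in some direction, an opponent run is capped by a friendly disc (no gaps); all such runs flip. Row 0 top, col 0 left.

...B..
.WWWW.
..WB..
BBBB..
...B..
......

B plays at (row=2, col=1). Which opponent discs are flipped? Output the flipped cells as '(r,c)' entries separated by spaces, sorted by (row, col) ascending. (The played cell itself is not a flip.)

Dir NW: first cell '.' (not opp) -> no flip
Dir N: opp run (1,1), next='.' -> no flip
Dir NE: opp run (1,2) capped by B -> flip
Dir W: first cell '.' (not opp) -> no flip
Dir E: opp run (2,2) capped by B -> flip
Dir SW: first cell 'B' (not opp) -> no flip
Dir S: first cell 'B' (not opp) -> no flip
Dir SE: first cell 'B' (not opp) -> no flip

Answer: (1,2) (2,2)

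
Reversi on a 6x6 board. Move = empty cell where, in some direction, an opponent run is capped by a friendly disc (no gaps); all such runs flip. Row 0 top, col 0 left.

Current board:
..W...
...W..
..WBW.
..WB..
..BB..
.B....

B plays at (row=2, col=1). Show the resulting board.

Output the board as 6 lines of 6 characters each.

Answer: ..W...
...W..
.BBBW.
..BB..
..BB..
.B....

Derivation:
Place B at (2,1); scan 8 dirs for brackets.
Dir NW: first cell '.' (not opp) -> no flip
Dir N: first cell '.' (not opp) -> no flip
Dir NE: first cell '.' (not opp) -> no flip
Dir W: first cell '.' (not opp) -> no flip
Dir E: opp run (2,2) capped by B -> flip
Dir SW: first cell '.' (not opp) -> no flip
Dir S: first cell '.' (not opp) -> no flip
Dir SE: opp run (3,2) capped by B -> flip
All flips: (2,2) (3,2)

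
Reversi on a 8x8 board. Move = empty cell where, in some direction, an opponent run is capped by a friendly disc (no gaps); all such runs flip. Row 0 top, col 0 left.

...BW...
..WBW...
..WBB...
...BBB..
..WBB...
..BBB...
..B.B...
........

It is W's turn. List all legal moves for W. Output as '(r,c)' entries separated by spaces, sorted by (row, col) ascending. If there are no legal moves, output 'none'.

Answer: (0,2) (1,5) (2,5) (3,2) (4,5) (5,5) (7,2) (7,4) (7,5)

Derivation:
(0,2): flips 1 -> legal
(1,5): flips 2 -> legal
(2,5): flips 2 -> legal
(2,6): no bracket -> illegal
(3,2): flips 1 -> legal
(3,6): no bracket -> illegal
(4,1): no bracket -> illegal
(4,5): flips 4 -> legal
(4,6): no bracket -> illegal
(5,1): no bracket -> illegal
(5,5): flips 2 -> legal
(6,1): no bracket -> illegal
(6,3): no bracket -> illegal
(6,5): no bracket -> illegal
(7,1): no bracket -> illegal
(7,2): flips 2 -> legal
(7,3): no bracket -> illegal
(7,4): flips 5 -> legal
(7,5): flips 2 -> legal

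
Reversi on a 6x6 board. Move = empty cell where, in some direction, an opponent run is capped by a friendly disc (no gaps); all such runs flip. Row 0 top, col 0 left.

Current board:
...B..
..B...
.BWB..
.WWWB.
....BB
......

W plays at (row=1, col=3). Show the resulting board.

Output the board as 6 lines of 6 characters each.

Answer: ...B..
..BW..
.BWW..
.WWWB.
....BB
......

Derivation:
Place W at (1,3); scan 8 dirs for brackets.
Dir NW: first cell '.' (not opp) -> no flip
Dir N: opp run (0,3), next=edge -> no flip
Dir NE: first cell '.' (not opp) -> no flip
Dir W: opp run (1,2), next='.' -> no flip
Dir E: first cell '.' (not opp) -> no flip
Dir SW: first cell 'W' (not opp) -> no flip
Dir S: opp run (2,3) capped by W -> flip
Dir SE: first cell '.' (not opp) -> no flip
All flips: (2,3)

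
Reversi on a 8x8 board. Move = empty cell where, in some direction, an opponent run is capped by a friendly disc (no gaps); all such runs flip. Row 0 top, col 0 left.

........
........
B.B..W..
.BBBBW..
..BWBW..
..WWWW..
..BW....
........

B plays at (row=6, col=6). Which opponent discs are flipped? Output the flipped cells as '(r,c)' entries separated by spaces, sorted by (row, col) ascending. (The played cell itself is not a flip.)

Dir NW: opp run (5,5) capped by B -> flip
Dir N: first cell '.' (not opp) -> no flip
Dir NE: first cell '.' (not opp) -> no flip
Dir W: first cell '.' (not opp) -> no flip
Dir E: first cell '.' (not opp) -> no flip
Dir SW: first cell '.' (not opp) -> no flip
Dir S: first cell '.' (not opp) -> no flip
Dir SE: first cell '.' (not opp) -> no flip

Answer: (5,5)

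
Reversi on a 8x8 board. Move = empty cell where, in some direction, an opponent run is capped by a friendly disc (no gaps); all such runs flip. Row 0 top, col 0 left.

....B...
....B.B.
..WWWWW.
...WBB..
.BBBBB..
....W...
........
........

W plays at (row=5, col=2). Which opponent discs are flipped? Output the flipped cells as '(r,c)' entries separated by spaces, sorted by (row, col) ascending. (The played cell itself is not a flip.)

Answer: (3,4) (4,3)

Derivation:
Dir NW: opp run (4,1), next='.' -> no flip
Dir N: opp run (4,2), next='.' -> no flip
Dir NE: opp run (4,3) (3,4) capped by W -> flip
Dir W: first cell '.' (not opp) -> no flip
Dir E: first cell '.' (not opp) -> no flip
Dir SW: first cell '.' (not opp) -> no flip
Dir S: first cell '.' (not opp) -> no flip
Dir SE: first cell '.' (not opp) -> no flip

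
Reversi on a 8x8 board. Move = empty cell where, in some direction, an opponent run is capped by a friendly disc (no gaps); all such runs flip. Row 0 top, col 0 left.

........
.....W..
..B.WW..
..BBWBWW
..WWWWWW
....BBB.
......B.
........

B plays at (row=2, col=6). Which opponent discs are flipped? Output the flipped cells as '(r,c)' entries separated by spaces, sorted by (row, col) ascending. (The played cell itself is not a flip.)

Dir NW: opp run (1,5), next='.' -> no flip
Dir N: first cell '.' (not opp) -> no flip
Dir NE: first cell '.' (not opp) -> no flip
Dir W: opp run (2,5) (2,4), next='.' -> no flip
Dir E: first cell '.' (not opp) -> no flip
Dir SW: first cell 'B' (not opp) -> no flip
Dir S: opp run (3,6) (4,6) capped by B -> flip
Dir SE: opp run (3,7), next=edge -> no flip

Answer: (3,6) (4,6)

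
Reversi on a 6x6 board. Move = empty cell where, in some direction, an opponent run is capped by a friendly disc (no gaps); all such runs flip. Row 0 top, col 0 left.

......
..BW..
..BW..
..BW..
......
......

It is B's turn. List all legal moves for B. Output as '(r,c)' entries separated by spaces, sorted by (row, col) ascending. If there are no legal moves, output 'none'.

(0,2): no bracket -> illegal
(0,3): no bracket -> illegal
(0,4): flips 1 -> legal
(1,4): flips 2 -> legal
(2,4): flips 1 -> legal
(3,4): flips 2 -> legal
(4,2): no bracket -> illegal
(4,3): no bracket -> illegal
(4,4): flips 1 -> legal

Answer: (0,4) (1,4) (2,4) (3,4) (4,4)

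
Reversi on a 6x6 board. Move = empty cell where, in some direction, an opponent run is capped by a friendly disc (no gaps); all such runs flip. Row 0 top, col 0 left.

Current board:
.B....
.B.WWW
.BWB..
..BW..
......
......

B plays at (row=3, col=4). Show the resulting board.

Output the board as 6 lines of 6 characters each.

Place B at (3,4); scan 8 dirs for brackets.
Dir NW: first cell 'B' (not opp) -> no flip
Dir N: first cell '.' (not opp) -> no flip
Dir NE: first cell '.' (not opp) -> no flip
Dir W: opp run (3,3) capped by B -> flip
Dir E: first cell '.' (not opp) -> no flip
Dir SW: first cell '.' (not opp) -> no flip
Dir S: first cell '.' (not opp) -> no flip
Dir SE: first cell '.' (not opp) -> no flip
All flips: (3,3)

Answer: .B....
.B.WWW
.BWB..
..BBB.
......
......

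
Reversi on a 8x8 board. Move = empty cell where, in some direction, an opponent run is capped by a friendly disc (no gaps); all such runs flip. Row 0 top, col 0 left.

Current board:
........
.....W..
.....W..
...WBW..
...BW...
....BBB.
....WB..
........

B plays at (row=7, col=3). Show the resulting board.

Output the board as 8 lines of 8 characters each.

Answer: ........
.....W..
.....W..
...WBW..
...BW...
....BBB.
....BB..
...B....

Derivation:
Place B at (7,3); scan 8 dirs for brackets.
Dir NW: first cell '.' (not opp) -> no flip
Dir N: first cell '.' (not opp) -> no flip
Dir NE: opp run (6,4) capped by B -> flip
Dir W: first cell '.' (not opp) -> no flip
Dir E: first cell '.' (not opp) -> no flip
Dir SW: edge -> no flip
Dir S: edge -> no flip
Dir SE: edge -> no flip
All flips: (6,4)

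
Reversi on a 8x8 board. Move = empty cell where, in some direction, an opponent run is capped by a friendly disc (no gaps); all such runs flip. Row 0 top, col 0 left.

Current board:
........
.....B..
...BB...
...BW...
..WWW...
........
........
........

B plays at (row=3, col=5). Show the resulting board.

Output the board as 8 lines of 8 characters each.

Answer: ........
.....B..
...BB...
...BBB..
..WWW...
........
........
........

Derivation:
Place B at (3,5); scan 8 dirs for brackets.
Dir NW: first cell 'B' (not opp) -> no flip
Dir N: first cell '.' (not opp) -> no flip
Dir NE: first cell '.' (not opp) -> no flip
Dir W: opp run (3,4) capped by B -> flip
Dir E: first cell '.' (not opp) -> no flip
Dir SW: opp run (4,4), next='.' -> no flip
Dir S: first cell '.' (not opp) -> no flip
Dir SE: first cell '.' (not opp) -> no flip
All flips: (3,4)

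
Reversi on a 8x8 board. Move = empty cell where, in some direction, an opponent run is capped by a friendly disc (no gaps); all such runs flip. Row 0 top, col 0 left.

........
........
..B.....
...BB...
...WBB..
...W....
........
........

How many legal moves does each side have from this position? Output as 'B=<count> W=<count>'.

Answer: B=4 W=4

Derivation:
-- B to move --
(3,2): no bracket -> illegal
(4,2): flips 1 -> legal
(5,2): flips 1 -> legal
(5,4): no bracket -> illegal
(6,2): flips 1 -> legal
(6,3): flips 2 -> legal
(6,4): no bracket -> illegal
B mobility = 4
-- W to move --
(1,1): no bracket -> illegal
(1,2): no bracket -> illegal
(1,3): no bracket -> illegal
(2,1): no bracket -> illegal
(2,3): flips 1 -> legal
(2,4): no bracket -> illegal
(2,5): flips 1 -> legal
(3,1): no bracket -> illegal
(3,2): no bracket -> illegal
(3,5): flips 1 -> legal
(3,6): no bracket -> illegal
(4,2): no bracket -> illegal
(4,6): flips 2 -> legal
(5,4): no bracket -> illegal
(5,5): no bracket -> illegal
(5,6): no bracket -> illegal
W mobility = 4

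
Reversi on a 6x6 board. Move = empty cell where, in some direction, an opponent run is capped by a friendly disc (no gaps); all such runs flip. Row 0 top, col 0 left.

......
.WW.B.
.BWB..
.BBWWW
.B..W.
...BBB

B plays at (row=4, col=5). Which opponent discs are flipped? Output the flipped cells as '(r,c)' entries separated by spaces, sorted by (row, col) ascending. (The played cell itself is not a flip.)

Answer: (3,4)

Derivation:
Dir NW: opp run (3,4) capped by B -> flip
Dir N: opp run (3,5), next='.' -> no flip
Dir NE: edge -> no flip
Dir W: opp run (4,4), next='.' -> no flip
Dir E: edge -> no flip
Dir SW: first cell 'B' (not opp) -> no flip
Dir S: first cell 'B' (not opp) -> no flip
Dir SE: edge -> no flip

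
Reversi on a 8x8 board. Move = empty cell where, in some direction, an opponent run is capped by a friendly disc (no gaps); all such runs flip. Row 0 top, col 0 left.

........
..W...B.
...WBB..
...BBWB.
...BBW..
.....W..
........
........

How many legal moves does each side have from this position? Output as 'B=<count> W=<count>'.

Answer: B=9 W=9

Derivation:
-- B to move --
(0,1): flips 2 -> legal
(0,2): no bracket -> illegal
(0,3): no bracket -> illegal
(1,1): no bracket -> illegal
(1,3): flips 1 -> legal
(1,4): no bracket -> illegal
(2,1): no bracket -> illegal
(2,2): flips 1 -> legal
(2,6): flips 1 -> legal
(3,2): no bracket -> illegal
(4,6): flips 2 -> legal
(5,4): flips 1 -> legal
(5,6): flips 1 -> legal
(6,4): no bracket -> illegal
(6,5): flips 3 -> legal
(6,6): flips 1 -> legal
B mobility = 9
-- W to move --
(0,5): no bracket -> illegal
(0,6): no bracket -> illegal
(0,7): no bracket -> illegal
(1,3): flips 1 -> legal
(1,4): no bracket -> illegal
(1,5): flips 1 -> legal
(1,7): no bracket -> illegal
(2,2): flips 2 -> legal
(2,6): flips 2 -> legal
(2,7): flips 1 -> legal
(3,2): flips 2 -> legal
(3,7): flips 1 -> legal
(4,2): flips 2 -> legal
(4,6): no bracket -> illegal
(4,7): no bracket -> illegal
(5,2): no bracket -> illegal
(5,3): flips 3 -> legal
(5,4): no bracket -> illegal
W mobility = 9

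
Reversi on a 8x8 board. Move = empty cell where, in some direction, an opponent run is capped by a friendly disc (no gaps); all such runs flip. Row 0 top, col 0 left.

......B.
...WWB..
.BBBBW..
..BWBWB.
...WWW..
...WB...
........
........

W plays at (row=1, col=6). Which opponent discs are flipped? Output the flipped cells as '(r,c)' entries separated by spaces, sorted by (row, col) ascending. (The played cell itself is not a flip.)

Dir NW: first cell '.' (not opp) -> no flip
Dir N: opp run (0,6), next=edge -> no flip
Dir NE: first cell '.' (not opp) -> no flip
Dir W: opp run (1,5) capped by W -> flip
Dir E: first cell '.' (not opp) -> no flip
Dir SW: first cell 'W' (not opp) -> no flip
Dir S: first cell '.' (not opp) -> no flip
Dir SE: first cell '.' (not opp) -> no flip

Answer: (1,5)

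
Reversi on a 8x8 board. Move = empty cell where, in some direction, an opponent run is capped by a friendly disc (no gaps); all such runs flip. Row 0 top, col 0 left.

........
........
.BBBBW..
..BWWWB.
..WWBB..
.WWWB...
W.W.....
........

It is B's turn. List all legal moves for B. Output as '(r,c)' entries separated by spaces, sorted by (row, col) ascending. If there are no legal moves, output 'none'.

(1,4): flips 1 -> legal
(1,5): flips 2 -> legal
(1,6): no bracket -> illegal
(2,6): flips 2 -> legal
(3,1): no bracket -> illegal
(4,0): no bracket -> illegal
(4,1): flips 2 -> legal
(4,6): flips 1 -> legal
(5,0): flips 3 -> legal
(6,1): no bracket -> illegal
(6,3): flips 3 -> legal
(6,4): no bracket -> illegal
(7,0): no bracket -> illegal
(7,1): flips 2 -> legal
(7,2): flips 3 -> legal
(7,3): no bracket -> illegal

Answer: (1,4) (1,5) (2,6) (4,1) (4,6) (5,0) (6,3) (7,1) (7,2)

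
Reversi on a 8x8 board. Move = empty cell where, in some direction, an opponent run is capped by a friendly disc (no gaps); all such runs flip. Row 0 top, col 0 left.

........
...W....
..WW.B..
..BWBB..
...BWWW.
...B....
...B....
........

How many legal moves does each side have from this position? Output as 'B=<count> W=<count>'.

Answer: B=8 W=9

Derivation:
-- B to move --
(0,2): no bracket -> illegal
(0,3): flips 3 -> legal
(0,4): no bracket -> illegal
(1,1): no bracket -> illegal
(1,2): flips 2 -> legal
(1,4): flips 1 -> legal
(2,1): no bracket -> illegal
(2,4): no bracket -> illegal
(3,1): no bracket -> illegal
(3,6): no bracket -> illegal
(3,7): no bracket -> illegal
(4,2): no bracket -> illegal
(4,7): flips 3 -> legal
(5,4): flips 1 -> legal
(5,5): flips 1 -> legal
(5,6): flips 1 -> legal
(5,7): flips 1 -> legal
B mobility = 8
-- W to move --
(1,4): no bracket -> illegal
(1,5): flips 2 -> legal
(1,6): no bracket -> illegal
(2,1): no bracket -> illegal
(2,4): flips 2 -> legal
(2,6): flips 1 -> legal
(3,1): flips 1 -> legal
(3,6): flips 2 -> legal
(4,1): flips 1 -> legal
(4,2): flips 2 -> legal
(5,2): no bracket -> illegal
(5,4): no bracket -> illegal
(6,2): flips 1 -> legal
(6,4): no bracket -> illegal
(7,2): no bracket -> illegal
(7,3): flips 3 -> legal
(7,4): no bracket -> illegal
W mobility = 9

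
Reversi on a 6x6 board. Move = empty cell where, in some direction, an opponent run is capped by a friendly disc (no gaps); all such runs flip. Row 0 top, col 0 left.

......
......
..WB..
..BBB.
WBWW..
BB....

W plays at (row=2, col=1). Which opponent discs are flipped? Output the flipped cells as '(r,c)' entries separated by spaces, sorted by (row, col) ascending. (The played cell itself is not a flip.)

Answer: (3,2)

Derivation:
Dir NW: first cell '.' (not opp) -> no flip
Dir N: first cell '.' (not opp) -> no flip
Dir NE: first cell '.' (not opp) -> no flip
Dir W: first cell '.' (not opp) -> no flip
Dir E: first cell 'W' (not opp) -> no flip
Dir SW: first cell '.' (not opp) -> no flip
Dir S: first cell '.' (not opp) -> no flip
Dir SE: opp run (3,2) capped by W -> flip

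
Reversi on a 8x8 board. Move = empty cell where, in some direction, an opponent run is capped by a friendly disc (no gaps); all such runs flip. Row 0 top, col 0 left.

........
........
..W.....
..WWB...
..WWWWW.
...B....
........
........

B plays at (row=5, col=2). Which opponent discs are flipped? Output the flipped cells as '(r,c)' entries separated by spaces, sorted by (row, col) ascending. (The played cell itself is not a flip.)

Answer: (4,3)

Derivation:
Dir NW: first cell '.' (not opp) -> no flip
Dir N: opp run (4,2) (3,2) (2,2), next='.' -> no flip
Dir NE: opp run (4,3) capped by B -> flip
Dir W: first cell '.' (not opp) -> no flip
Dir E: first cell 'B' (not opp) -> no flip
Dir SW: first cell '.' (not opp) -> no flip
Dir S: first cell '.' (not opp) -> no flip
Dir SE: first cell '.' (not opp) -> no flip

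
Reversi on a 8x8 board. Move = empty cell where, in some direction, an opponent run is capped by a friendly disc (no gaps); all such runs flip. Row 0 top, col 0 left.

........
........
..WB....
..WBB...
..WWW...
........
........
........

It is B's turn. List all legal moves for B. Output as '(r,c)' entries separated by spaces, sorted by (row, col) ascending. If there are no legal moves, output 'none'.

(1,1): flips 1 -> legal
(1,2): no bracket -> illegal
(1,3): no bracket -> illegal
(2,1): flips 1 -> legal
(3,1): flips 1 -> legal
(3,5): no bracket -> illegal
(4,1): flips 1 -> legal
(4,5): no bracket -> illegal
(5,1): flips 1 -> legal
(5,2): flips 1 -> legal
(5,3): flips 1 -> legal
(5,4): flips 1 -> legal
(5,5): flips 1 -> legal

Answer: (1,1) (2,1) (3,1) (4,1) (5,1) (5,2) (5,3) (5,4) (5,5)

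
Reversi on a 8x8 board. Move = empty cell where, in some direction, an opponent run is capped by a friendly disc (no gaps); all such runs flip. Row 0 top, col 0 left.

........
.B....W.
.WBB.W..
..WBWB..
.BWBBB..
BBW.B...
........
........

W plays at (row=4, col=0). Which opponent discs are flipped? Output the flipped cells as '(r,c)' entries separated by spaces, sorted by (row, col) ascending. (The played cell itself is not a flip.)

Dir NW: edge -> no flip
Dir N: first cell '.' (not opp) -> no flip
Dir NE: first cell '.' (not opp) -> no flip
Dir W: edge -> no flip
Dir E: opp run (4,1) capped by W -> flip
Dir SW: edge -> no flip
Dir S: opp run (5,0), next='.' -> no flip
Dir SE: opp run (5,1), next='.' -> no flip

Answer: (4,1)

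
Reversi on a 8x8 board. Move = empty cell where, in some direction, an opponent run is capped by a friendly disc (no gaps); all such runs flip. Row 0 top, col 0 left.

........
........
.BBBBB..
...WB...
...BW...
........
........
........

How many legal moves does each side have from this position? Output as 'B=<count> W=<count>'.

Answer: B=5 W=7

Derivation:
-- B to move --
(3,2): flips 1 -> legal
(3,5): no bracket -> illegal
(4,2): flips 1 -> legal
(4,5): flips 1 -> legal
(5,3): no bracket -> illegal
(5,4): flips 1 -> legal
(5,5): flips 2 -> legal
B mobility = 5
-- W to move --
(1,0): no bracket -> illegal
(1,1): flips 1 -> legal
(1,2): no bracket -> illegal
(1,3): flips 1 -> legal
(1,4): flips 2 -> legal
(1,5): flips 1 -> legal
(1,6): no bracket -> illegal
(2,0): no bracket -> illegal
(2,6): no bracket -> illegal
(3,0): no bracket -> illegal
(3,1): no bracket -> illegal
(3,2): no bracket -> illegal
(3,5): flips 1 -> legal
(3,6): no bracket -> illegal
(4,2): flips 1 -> legal
(4,5): no bracket -> illegal
(5,2): no bracket -> illegal
(5,3): flips 1 -> legal
(5,4): no bracket -> illegal
W mobility = 7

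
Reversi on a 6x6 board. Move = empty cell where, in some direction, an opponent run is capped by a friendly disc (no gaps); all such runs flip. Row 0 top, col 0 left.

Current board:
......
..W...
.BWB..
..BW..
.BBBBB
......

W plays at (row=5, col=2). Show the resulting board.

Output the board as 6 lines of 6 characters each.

Place W at (5,2); scan 8 dirs for brackets.
Dir NW: opp run (4,1), next='.' -> no flip
Dir N: opp run (4,2) (3,2) capped by W -> flip
Dir NE: opp run (4,3), next='.' -> no flip
Dir W: first cell '.' (not opp) -> no flip
Dir E: first cell '.' (not opp) -> no flip
Dir SW: edge -> no flip
Dir S: edge -> no flip
Dir SE: edge -> no flip
All flips: (3,2) (4,2)

Answer: ......
..W...
.BWB..
..WW..
.BWBBB
..W...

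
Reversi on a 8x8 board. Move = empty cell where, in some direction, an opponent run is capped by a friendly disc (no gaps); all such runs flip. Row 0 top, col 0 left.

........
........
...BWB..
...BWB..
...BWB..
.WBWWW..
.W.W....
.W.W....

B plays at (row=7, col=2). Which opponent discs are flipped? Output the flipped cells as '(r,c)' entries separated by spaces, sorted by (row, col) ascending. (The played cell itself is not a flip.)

Answer: (5,4) (6,3)

Derivation:
Dir NW: opp run (6,1), next='.' -> no flip
Dir N: first cell '.' (not opp) -> no flip
Dir NE: opp run (6,3) (5,4) capped by B -> flip
Dir W: opp run (7,1), next='.' -> no flip
Dir E: opp run (7,3), next='.' -> no flip
Dir SW: edge -> no flip
Dir S: edge -> no flip
Dir SE: edge -> no flip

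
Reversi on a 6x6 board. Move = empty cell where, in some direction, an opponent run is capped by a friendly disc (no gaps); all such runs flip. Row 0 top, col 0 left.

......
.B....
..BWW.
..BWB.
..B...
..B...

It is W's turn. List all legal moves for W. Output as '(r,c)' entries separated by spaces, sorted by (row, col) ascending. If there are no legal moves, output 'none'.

(0,0): flips 2 -> legal
(0,1): no bracket -> illegal
(0,2): no bracket -> illegal
(1,0): no bracket -> illegal
(1,2): no bracket -> illegal
(1,3): no bracket -> illegal
(2,0): no bracket -> illegal
(2,1): flips 1 -> legal
(2,5): no bracket -> illegal
(3,1): flips 1 -> legal
(3,5): flips 1 -> legal
(4,1): flips 1 -> legal
(4,3): no bracket -> illegal
(4,4): flips 1 -> legal
(4,5): flips 1 -> legal
(5,1): flips 1 -> legal
(5,3): no bracket -> illegal

Answer: (0,0) (2,1) (3,1) (3,5) (4,1) (4,4) (4,5) (5,1)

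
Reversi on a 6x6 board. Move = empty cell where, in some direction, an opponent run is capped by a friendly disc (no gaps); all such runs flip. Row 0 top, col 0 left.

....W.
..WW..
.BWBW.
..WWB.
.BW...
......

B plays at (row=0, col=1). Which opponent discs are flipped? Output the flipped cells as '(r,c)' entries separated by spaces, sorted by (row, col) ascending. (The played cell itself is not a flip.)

Answer: (1,2)

Derivation:
Dir NW: edge -> no flip
Dir N: edge -> no flip
Dir NE: edge -> no flip
Dir W: first cell '.' (not opp) -> no flip
Dir E: first cell '.' (not opp) -> no flip
Dir SW: first cell '.' (not opp) -> no flip
Dir S: first cell '.' (not opp) -> no flip
Dir SE: opp run (1,2) capped by B -> flip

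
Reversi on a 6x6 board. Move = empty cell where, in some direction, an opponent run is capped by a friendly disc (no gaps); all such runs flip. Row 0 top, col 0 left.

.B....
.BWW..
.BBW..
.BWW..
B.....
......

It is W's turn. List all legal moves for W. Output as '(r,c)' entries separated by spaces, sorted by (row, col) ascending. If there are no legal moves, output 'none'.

Answer: (0,0) (1,0) (2,0) (3,0)

Derivation:
(0,0): flips 2 -> legal
(0,2): no bracket -> illegal
(1,0): flips 2 -> legal
(2,0): flips 2 -> legal
(3,0): flips 2 -> legal
(4,1): no bracket -> illegal
(4,2): no bracket -> illegal
(5,0): no bracket -> illegal
(5,1): no bracket -> illegal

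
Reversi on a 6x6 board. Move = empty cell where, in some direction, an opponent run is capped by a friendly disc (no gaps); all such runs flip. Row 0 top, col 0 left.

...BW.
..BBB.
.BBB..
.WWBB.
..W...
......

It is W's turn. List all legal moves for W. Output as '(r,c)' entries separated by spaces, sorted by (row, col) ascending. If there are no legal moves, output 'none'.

(0,1): no bracket -> illegal
(0,2): flips 3 -> legal
(0,5): flips 2 -> legal
(1,0): flips 1 -> legal
(1,1): flips 1 -> legal
(1,5): no bracket -> illegal
(2,0): no bracket -> illegal
(2,4): flips 2 -> legal
(2,5): no bracket -> illegal
(3,0): no bracket -> illegal
(3,5): flips 2 -> legal
(4,3): no bracket -> illegal
(4,4): no bracket -> illegal
(4,5): no bracket -> illegal

Answer: (0,2) (0,5) (1,0) (1,1) (2,4) (3,5)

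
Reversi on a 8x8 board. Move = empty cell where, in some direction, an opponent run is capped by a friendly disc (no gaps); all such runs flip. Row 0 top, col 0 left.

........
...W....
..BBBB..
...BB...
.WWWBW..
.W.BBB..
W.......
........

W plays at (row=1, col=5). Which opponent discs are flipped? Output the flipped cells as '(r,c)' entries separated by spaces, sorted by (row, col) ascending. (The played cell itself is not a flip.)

Dir NW: first cell '.' (not opp) -> no flip
Dir N: first cell '.' (not opp) -> no flip
Dir NE: first cell '.' (not opp) -> no flip
Dir W: first cell '.' (not opp) -> no flip
Dir E: first cell '.' (not opp) -> no flip
Dir SW: opp run (2,4) (3,3) capped by W -> flip
Dir S: opp run (2,5), next='.' -> no flip
Dir SE: first cell '.' (not opp) -> no flip

Answer: (2,4) (3,3)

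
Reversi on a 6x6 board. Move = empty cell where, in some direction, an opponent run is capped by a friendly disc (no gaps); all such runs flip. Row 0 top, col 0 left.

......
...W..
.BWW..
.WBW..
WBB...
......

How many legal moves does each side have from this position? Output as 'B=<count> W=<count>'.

Answer: B=6 W=7

Derivation:
-- B to move --
(0,2): no bracket -> illegal
(0,3): no bracket -> illegal
(0,4): no bracket -> illegal
(1,1): no bracket -> illegal
(1,2): flips 1 -> legal
(1,4): flips 1 -> legal
(2,0): flips 1 -> legal
(2,4): flips 3 -> legal
(3,0): flips 1 -> legal
(3,4): flips 1 -> legal
(4,3): no bracket -> illegal
(4,4): no bracket -> illegal
(5,0): no bracket -> illegal
(5,1): no bracket -> illegal
B mobility = 6
-- W to move --
(1,0): no bracket -> illegal
(1,1): flips 1 -> legal
(1,2): no bracket -> illegal
(2,0): flips 1 -> legal
(3,0): no bracket -> illegal
(4,3): flips 2 -> legal
(5,0): flips 2 -> legal
(5,1): flips 2 -> legal
(5,2): flips 2 -> legal
(5,3): flips 1 -> legal
W mobility = 7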